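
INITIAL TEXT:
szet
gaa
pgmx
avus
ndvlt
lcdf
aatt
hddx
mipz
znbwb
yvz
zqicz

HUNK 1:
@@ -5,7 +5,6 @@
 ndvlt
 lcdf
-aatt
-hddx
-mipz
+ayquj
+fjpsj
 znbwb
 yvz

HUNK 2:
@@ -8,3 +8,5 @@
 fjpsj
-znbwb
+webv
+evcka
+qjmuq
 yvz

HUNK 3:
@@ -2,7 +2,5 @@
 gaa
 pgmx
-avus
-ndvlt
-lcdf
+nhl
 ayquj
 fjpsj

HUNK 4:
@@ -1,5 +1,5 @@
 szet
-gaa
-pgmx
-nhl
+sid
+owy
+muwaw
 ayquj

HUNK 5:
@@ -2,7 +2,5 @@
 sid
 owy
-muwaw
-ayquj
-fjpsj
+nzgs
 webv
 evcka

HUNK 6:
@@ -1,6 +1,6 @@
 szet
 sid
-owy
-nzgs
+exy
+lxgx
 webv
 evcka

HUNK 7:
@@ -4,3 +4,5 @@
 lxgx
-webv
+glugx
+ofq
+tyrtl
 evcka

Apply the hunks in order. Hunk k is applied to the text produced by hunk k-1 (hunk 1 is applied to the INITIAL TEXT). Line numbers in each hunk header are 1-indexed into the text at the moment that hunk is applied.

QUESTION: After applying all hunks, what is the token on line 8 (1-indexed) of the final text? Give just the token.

Answer: evcka

Derivation:
Hunk 1: at line 5 remove [aatt,hddx,mipz] add [ayquj,fjpsj] -> 11 lines: szet gaa pgmx avus ndvlt lcdf ayquj fjpsj znbwb yvz zqicz
Hunk 2: at line 8 remove [znbwb] add [webv,evcka,qjmuq] -> 13 lines: szet gaa pgmx avus ndvlt lcdf ayquj fjpsj webv evcka qjmuq yvz zqicz
Hunk 3: at line 2 remove [avus,ndvlt,lcdf] add [nhl] -> 11 lines: szet gaa pgmx nhl ayquj fjpsj webv evcka qjmuq yvz zqicz
Hunk 4: at line 1 remove [gaa,pgmx,nhl] add [sid,owy,muwaw] -> 11 lines: szet sid owy muwaw ayquj fjpsj webv evcka qjmuq yvz zqicz
Hunk 5: at line 2 remove [muwaw,ayquj,fjpsj] add [nzgs] -> 9 lines: szet sid owy nzgs webv evcka qjmuq yvz zqicz
Hunk 6: at line 1 remove [owy,nzgs] add [exy,lxgx] -> 9 lines: szet sid exy lxgx webv evcka qjmuq yvz zqicz
Hunk 7: at line 4 remove [webv] add [glugx,ofq,tyrtl] -> 11 lines: szet sid exy lxgx glugx ofq tyrtl evcka qjmuq yvz zqicz
Final line 8: evcka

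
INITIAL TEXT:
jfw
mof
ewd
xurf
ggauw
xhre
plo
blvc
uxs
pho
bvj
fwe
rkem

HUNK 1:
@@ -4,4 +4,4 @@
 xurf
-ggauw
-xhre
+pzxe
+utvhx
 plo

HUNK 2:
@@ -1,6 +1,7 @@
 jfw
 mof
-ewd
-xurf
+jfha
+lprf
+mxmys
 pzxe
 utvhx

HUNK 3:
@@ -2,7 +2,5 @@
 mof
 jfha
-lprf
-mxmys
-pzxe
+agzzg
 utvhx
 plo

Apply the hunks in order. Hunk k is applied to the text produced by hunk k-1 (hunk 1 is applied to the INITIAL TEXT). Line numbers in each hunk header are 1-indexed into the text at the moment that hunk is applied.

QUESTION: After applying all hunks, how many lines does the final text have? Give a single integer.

Hunk 1: at line 4 remove [ggauw,xhre] add [pzxe,utvhx] -> 13 lines: jfw mof ewd xurf pzxe utvhx plo blvc uxs pho bvj fwe rkem
Hunk 2: at line 1 remove [ewd,xurf] add [jfha,lprf,mxmys] -> 14 lines: jfw mof jfha lprf mxmys pzxe utvhx plo blvc uxs pho bvj fwe rkem
Hunk 3: at line 2 remove [lprf,mxmys,pzxe] add [agzzg] -> 12 lines: jfw mof jfha agzzg utvhx plo blvc uxs pho bvj fwe rkem
Final line count: 12

Answer: 12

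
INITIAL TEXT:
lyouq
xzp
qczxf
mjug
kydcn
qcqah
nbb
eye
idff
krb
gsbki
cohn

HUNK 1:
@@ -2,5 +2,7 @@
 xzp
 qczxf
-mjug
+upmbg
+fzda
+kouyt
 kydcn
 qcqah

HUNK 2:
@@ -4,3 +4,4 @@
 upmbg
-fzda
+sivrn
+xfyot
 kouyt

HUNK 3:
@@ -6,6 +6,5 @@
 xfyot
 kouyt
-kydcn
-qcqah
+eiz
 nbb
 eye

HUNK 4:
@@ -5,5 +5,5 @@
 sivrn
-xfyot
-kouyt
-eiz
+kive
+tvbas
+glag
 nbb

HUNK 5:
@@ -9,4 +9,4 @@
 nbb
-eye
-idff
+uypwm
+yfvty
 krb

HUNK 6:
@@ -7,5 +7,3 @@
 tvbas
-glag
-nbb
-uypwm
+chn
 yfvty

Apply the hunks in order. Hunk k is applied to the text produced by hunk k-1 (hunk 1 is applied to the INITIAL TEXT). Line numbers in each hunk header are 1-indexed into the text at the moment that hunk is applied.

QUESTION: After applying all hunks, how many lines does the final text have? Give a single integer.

Answer: 12

Derivation:
Hunk 1: at line 2 remove [mjug] add [upmbg,fzda,kouyt] -> 14 lines: lyouq xzp qczxf upmbg fzda kouyt kydcn qcqah nbb eye idff krb gsbki cohn
Hunk 2: at line 4 remove [fzda] add [sivrn,xfyot] -> 15 lines: lyouq xzp qczxf upmbg sivrn xfyot kouyt kydcn qcqah nbb eye idff krb gsbki cohn
Hunk 3: at line 6 remove [kydcn,qcqah] add [eiz] -> 14 lines: lyouq xzp qczxf upmbg sivrn xfyot kouyt eiz nbb eye idff krb gsbki cohn
Hunk 4: at line 5 remove [xfyot,kouyt,eiz] add [kive,tvbas,glag] -> 14 lines: lyouq xzp qczxf upmbg sivrn kive tvbas glag nbb eye idff krb gsbki cohn
Hunk 5: at line 9 remove [eye,idff] add [uypwm,yfvty] -> 14 lines: lyouq xzp qczxf upmbg sivrn kive tvbas glag nbb uypwm yfvty krb gsbki cohn
Hunk 6: at line 7 remove [glag,nbb,uypwm] add [chn] -> 12 lines: lyouq xzp qczxf upmbg sivrn kive tvbas chn yfvty krb gsbki cohn
Final line count: 12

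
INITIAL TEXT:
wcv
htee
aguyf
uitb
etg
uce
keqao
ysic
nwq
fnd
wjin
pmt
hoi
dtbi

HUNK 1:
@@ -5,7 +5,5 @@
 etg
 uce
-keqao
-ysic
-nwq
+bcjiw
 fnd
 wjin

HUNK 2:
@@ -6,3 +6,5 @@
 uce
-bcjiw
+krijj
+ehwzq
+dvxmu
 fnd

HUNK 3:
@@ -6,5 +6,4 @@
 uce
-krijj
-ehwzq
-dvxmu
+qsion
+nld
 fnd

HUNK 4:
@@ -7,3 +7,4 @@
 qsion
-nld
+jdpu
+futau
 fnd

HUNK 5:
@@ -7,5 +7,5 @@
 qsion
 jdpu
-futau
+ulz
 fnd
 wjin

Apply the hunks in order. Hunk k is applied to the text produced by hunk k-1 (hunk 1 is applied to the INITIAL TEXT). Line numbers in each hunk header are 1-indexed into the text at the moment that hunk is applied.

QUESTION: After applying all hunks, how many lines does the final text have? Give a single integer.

Hunk 1: at line 5 remove [keqao,ysic,nwq] add [bcjiw] -> 12 lines: wcv htee aguyf uitb etg uce bcjiw fnd wjin pmt hoi dtbi
Hunk 2: at line 6 remove [bcjiw] add [krijj,ehwzq,dvxmu] -> 14 lines: wcv htee aguyf uitb etg uce krijj ehwzq dvxmu fnd wjin pmt hoi dtbi
Hunk 3: at line 6 remove [krijj,ehwzq,dvxmu] add [qsion,nld] -> 13 lines: wcv htee aguyf uitb etg uce qsion nld fnd wjin pmt hoi dtbi
Hunk 4: at line 7 remove [nld] add [jdpu,futau] -> 14 lines: wcv htee aguyf uitb etg uce qsion jdpu futau fnd wjin pmt hoi dtbi
Hunk 5: at line 7 remove [futau] add [ulz] -> 14 lines: wcv htee aguyf uitb etg uce qsion jdpu ulz fnd wjin pmt hoi dtbi
Final line count: 14

Answer: 14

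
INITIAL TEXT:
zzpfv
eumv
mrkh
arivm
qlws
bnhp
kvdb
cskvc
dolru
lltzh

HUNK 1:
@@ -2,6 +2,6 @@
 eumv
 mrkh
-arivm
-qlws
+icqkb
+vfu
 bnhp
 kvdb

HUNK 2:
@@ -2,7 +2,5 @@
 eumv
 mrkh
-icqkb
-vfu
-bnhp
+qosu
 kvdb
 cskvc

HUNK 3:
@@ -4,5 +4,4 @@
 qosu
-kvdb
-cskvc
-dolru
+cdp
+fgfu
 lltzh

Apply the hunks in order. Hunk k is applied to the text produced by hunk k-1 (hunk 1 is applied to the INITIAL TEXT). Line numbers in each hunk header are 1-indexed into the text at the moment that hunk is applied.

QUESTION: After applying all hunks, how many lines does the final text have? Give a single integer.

Hunk 1: at line 2 remove [arivm,qlws] add [icqkb,vfu] -> 10 lines: zzpfv eumv mrkh icqkb vfu bnhp kvdb cskvc dolru lltzh
Hunk 2: at line 2 remove [icqkb,vfu,bnhp] add [qosu] -> 8 lines: zzpfv eumv mrkh qosu kvdb cskvc dolru lltzh
Hunk 3: at line 4 remove [kvdb,cskvc,dolru] add [cdp,fgfu] -> 7 lines: zzpfv eumv mrkh qosu cdp fgfu lltzh
Final line count: 7

Answer: 7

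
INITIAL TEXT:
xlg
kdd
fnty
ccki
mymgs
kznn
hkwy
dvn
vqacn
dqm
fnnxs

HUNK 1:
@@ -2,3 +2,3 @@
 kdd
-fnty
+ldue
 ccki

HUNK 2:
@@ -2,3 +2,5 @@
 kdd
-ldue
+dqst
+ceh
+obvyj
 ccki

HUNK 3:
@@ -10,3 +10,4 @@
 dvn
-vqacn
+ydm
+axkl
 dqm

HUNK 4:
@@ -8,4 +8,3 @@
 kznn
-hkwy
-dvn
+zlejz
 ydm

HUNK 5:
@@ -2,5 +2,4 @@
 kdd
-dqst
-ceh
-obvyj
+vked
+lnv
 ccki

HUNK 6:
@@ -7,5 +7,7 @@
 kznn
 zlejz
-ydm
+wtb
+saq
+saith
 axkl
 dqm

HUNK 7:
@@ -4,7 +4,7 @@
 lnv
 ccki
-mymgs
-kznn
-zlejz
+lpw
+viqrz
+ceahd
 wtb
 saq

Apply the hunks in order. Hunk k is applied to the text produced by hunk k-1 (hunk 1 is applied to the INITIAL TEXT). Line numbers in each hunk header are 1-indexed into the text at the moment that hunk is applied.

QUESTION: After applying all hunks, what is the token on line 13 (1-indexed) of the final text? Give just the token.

Hunk 1: at line 2 remove [fnty] add [ldue] -> 11 lines: xlg kdd ldue ccki mymgs kznn hkwy dvn vqacn dqm fnnxs
Hunk 2: at line 2 remove [ldue] add [dqst,ceh,obvyj] -> 13 lines: xlg kdd dqst ceh obvyj ccki mymgs kznn hkwy dvn vqacn dqm fnnxs
Hunk 3: at line 10 remove [vqacn] add [ydm,axkl] -> 14 lines: xlg kdd dqst ceh obvyj ccki mymgs kznn hkwy dvn ydm axkl dqm fnnxs
Hunk 4: at line 8 remove [hkwy,dvn] add [zlejz] -> 13 lines: xlg kdd dqst ceh obvyj ccki mymgs kznn zlejz ydm axkl dqm fnnxs
Hunk 5: at line 2 remove [dqst,ceh,obvyj] add [vked,lnv] -> 12 lines: xlg kdd vked lnv ccki mymgs kznn zlejz ydm axkl dqm fnnxs
Hunk 6: at line 7 remove [ydm] add [wtb,saq,saith] -> 14 lines: xlg kdd vked lnv ccki mymgs kznn zlejz wtb saq saith axkl dqm fnnxs
Hunk 7: at line 4 remove [mymgs,kznn,zlejz] add [lpw,viqrz,ceahd] -> 14 lines: xlg kdd vked lnv ccki lpw viqrz ceahd wtb saq saith axkl dqm fnnxs
Final line 13: dqm

Answer: dqm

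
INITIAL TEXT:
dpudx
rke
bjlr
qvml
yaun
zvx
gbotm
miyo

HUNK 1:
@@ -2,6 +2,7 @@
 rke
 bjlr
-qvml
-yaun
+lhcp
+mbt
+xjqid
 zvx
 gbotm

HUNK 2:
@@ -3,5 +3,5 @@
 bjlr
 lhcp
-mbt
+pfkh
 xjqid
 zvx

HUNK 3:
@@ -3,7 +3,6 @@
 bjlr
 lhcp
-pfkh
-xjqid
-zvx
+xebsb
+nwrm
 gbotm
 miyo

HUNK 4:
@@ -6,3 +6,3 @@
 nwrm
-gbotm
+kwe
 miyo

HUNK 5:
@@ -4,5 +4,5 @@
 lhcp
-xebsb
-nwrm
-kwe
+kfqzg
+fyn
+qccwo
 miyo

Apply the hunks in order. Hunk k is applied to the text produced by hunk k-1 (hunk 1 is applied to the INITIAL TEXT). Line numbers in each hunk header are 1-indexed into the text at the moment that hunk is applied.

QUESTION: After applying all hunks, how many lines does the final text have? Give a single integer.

Hunk 1: at line 2 remove [qvml,yaun] add [lhcp,mbt,xjqid] -> 9 lines: dpudx rke bjlr lhcp mbt xjqid zvx gbotm miyo
Hunk 2: at line 3 remove [mbt] add [pfkh] -> 9 lines: dpudx rke bjlr lhcp pfkh xjqid zvx gbotm miyo
Hunk 3: at line 3 remove [pfkh,xjqid,zvx] add [xebsb,nwrm] -> 8 lines: dpudx rke bjlr lhcp xebsb nwrm gbotm miyo
Hunk 4: at line 6 remove [gbotm] add [kwe] -> 8 lines: dpudx rke bjlr lhcp xebsb nwrm kwe miyo
Hunk 5: at line 4 remove [xebsb,nwrm,kwe] add [kfqzg,fyn,qccwo] -> 8 lines: dpudx rke bjlr lhcp kfqzg fyn qccwo miyo
Final line count: 8

Answer: 8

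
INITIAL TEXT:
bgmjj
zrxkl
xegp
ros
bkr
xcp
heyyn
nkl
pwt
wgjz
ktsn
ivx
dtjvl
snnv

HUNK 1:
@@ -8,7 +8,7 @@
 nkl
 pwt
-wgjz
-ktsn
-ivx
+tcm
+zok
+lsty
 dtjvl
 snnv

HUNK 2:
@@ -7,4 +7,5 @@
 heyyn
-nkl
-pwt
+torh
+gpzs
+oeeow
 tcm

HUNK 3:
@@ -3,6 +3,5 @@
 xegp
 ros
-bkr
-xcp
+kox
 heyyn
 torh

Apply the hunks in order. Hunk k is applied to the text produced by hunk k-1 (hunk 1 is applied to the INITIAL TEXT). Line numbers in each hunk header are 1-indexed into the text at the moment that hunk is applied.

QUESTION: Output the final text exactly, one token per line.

Answer: bgmjj
zrxkl
xegp
ros
kox
heyyn
torh
gpzs
oeeow
tcm
zok
lsty
dtjvl
snnv

Derivation:
Hunk 1: at line 8 remove [wgjz,ktsn,ivx] add [tcm,zok,lsty] -> 14 lines: bgmjj zrxkl xegp ros bkr xcp heyyn nkl pwt tcm zok lsty dtjvl snnv
Hunk 2: at line 7 remove [nkl,pwt] add [torh,gpzs,oeeow] -> 15 lines: bgmjj zrxkl xegp ros bkr xcp heyyn torh gpzs oeeow tcm zok lsty dtjvl snnv
Hunk 3: at line 3 remove [bkr,xcp] add [kox] -> 14 lines: bgmjj zrxkl xegp ros kox heyyn torh gpzs oeeow tcm zok lsty dtjvl snnv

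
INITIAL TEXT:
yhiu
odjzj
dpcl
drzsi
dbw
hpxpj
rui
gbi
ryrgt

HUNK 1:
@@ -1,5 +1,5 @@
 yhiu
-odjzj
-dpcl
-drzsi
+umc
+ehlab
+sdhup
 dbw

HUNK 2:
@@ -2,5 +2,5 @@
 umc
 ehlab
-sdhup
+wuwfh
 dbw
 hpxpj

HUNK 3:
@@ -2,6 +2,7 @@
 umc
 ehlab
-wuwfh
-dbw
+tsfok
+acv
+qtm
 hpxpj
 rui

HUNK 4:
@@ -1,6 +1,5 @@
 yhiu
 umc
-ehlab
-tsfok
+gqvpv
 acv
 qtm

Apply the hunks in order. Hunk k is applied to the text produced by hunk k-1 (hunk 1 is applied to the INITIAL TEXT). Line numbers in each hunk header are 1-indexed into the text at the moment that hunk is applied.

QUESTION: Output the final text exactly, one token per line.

Hunk 1: at line 1 remove [odjzj,dpcl,drzsi] add [umc,ehlab,sdhup] -> 9 lines: yhiu umc ehlab sdhup dbw hpxpj rui gbi ryrgt
Hunk 2: at line 2 remove [sdhup] add [wuwfh] -> 9 lines: yhiu umc ehlab wuwfh dbw hpxpj rui gbi ryrgt
Hunk 3: at line 2 remove [wuwfh,dbw] add [tsfok,acv,qtm] -> 10 lines: yhiu umc ehlab tsfok acv qtm hpxpj rui gbi ryrgt
Hunk 4: at line 1 remove [ehlab,tsfok] add [gqvpv] -> 9 lines: yhiu umc gqvpv acv qtm hpxpj rui gbi ryrgt

Answer: yhiu
umc
gqvpv
acv
qtm
hpxpj
rui
gbi
ryrgt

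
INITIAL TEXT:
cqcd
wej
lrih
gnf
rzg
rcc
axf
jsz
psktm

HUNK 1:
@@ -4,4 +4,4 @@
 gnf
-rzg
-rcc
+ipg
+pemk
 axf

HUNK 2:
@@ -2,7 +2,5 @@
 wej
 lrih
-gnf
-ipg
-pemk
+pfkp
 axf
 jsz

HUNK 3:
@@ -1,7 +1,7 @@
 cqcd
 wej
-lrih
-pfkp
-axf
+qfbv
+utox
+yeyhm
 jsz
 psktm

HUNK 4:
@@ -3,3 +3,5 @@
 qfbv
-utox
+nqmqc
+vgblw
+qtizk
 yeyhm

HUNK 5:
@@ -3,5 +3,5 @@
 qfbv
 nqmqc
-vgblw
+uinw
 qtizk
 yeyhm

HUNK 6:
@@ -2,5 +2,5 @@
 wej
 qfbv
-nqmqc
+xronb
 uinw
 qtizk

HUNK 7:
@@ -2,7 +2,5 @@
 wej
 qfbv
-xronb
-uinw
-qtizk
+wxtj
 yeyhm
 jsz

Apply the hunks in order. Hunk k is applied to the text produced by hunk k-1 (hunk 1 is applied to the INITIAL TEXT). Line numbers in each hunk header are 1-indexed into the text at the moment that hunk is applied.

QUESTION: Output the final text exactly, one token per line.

Hunk 1: at line 4 remove [rzg,rcc] add [ipg,pemk] -> 9 lines: cqcd wej lrih gnf ipg pemk axf jsz psktm
Hunk 2: at line 2 remove [gnf,ipg,pemk] add [pfkp] -> 7 lines: cqcd wej lrih pfkp axf jsz psktm
Hunk 3: at line 1 remove [lrih,pfkp,axf] add [qfbv,utox,yeyhm] -> 7 lines: cqcd wej qfbv utox yeyhm jsz psktm
Hunk 4: at line 3 remove [utox] add [nqmqc,vgblw,qtizk] -> 9 lines: cqcd wej qfbv nqmqc vgblw qtizk yeyhm jsz psktm
Hunk 5: at line 3 remove [vgblw] add [uinw] -> 9 lines: cqcd wej qfbv nqmqc uinw qtizk yeyhm jsz psktm
Hunk 6: at line 2 remove [nqmqc] add [xronb] -> 9 lines: cqcd wej qfbv xronb uinw qtizk yeyhm jsz psktm
Hunk 7: at line 2 remove [xronb,uinw,qtizk] add [wxtj] -> 7 lines: cqcd wej qfbv wxtj yeyhm jsz psktm

Answer: cqcd
wej
qfbv
wxtj
yeyhm
jsz
psktm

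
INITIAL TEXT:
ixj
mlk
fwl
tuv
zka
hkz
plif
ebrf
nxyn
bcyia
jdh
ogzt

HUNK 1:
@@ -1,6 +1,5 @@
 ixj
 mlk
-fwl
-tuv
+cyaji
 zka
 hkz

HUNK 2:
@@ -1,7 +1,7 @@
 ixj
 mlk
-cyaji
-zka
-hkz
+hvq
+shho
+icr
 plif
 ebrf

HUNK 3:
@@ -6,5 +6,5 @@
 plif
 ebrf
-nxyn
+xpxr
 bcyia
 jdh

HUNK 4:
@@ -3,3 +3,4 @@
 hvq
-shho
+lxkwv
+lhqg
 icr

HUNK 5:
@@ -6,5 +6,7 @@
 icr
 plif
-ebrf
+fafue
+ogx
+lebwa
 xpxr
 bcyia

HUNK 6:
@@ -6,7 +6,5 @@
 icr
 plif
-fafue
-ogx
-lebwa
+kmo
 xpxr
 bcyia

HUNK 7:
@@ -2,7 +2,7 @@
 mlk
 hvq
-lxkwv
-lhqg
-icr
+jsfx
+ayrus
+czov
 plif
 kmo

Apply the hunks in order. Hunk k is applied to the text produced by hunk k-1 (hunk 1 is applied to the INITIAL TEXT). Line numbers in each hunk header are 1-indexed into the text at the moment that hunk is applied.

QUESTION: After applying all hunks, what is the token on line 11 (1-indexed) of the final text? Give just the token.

Hunk 1: at line 1 remove [fwl,tuv] add [cyaji] -> 11 lines: ixj mlk cyaji zka hkz plif ebrf nxyn bcyia jdh ogzt
Hunk 2: at line 1 remove [cyaji,zka,hkz] add [hvq,shho,icr] -> 11 lines: ixj mlk hvq shho icr plif ebrf nxyn bcyia jdh ogzt
Hunk 3: at line 6 remove [nxyn] add [xpxr] -> 11 lines: ixj mlk hvq shho icr plif ebrf xpxr bcyia jdh ogzt
Hunk 4: at line 3 remove [shho] add [lxkwv,lhqg] -> 12 lines: ixj mlk hvq lxkwv lhqg icr plif ebrf xpxr bcyia jdh ogzt
Hunk 5: at line 6 remove [ebrf] add [fafue,ogx,lebwa] -> 14 lines: ixj mlk hvq lxkwv lhqg icr plif fafue ogx lebwa xpxr bcyia jdh ogzt
Hunk 6: at line 6 remove [fafue,ogx,lebwa] add [kmo] -> 12 lines: ixj mlk hvq lxkwv lhqg icr plif kmo xpxr bcyia jdh ogzt
Hunk 7: at line 2 remove [lxkwv,lhqg,icr] add [jsfx,ayrus,czov] -> 12 lines: ixj mlk hvq jsfx ayrus czov plif kmo xpxr bcyia jdh ogzt
Final line 11: jdh

Answer: jdh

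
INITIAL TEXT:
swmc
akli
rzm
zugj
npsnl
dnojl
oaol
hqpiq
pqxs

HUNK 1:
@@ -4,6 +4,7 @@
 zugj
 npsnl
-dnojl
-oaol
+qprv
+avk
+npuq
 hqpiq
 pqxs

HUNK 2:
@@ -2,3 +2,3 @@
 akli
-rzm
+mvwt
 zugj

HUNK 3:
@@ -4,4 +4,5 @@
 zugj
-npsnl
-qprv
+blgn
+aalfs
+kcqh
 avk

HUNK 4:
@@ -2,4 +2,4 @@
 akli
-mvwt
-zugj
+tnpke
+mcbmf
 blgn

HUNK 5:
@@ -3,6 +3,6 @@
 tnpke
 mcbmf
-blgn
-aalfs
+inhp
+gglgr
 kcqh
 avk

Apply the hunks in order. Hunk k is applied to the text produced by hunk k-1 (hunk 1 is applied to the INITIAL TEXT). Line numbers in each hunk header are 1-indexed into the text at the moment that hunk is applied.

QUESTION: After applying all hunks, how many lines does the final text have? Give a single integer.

Hunk 1: at line 4 remove [dnojl,oaol] add [qprv,avk,npuq] -> 10 lines: swmc akli rzm zugj npsnl qprv avk npuq hqpiq pqxs
Hunk 2: at line 2 remove [rzm] add [mvwt] -> 10 lines: swmc akli mvwt zugj npsnl qprv avk npuq hqpiq pqxs
Hunk 3: at line 4 remove [npsnl,qprv] add [blgn,aalfs,kcqh] -> 11 lines: swmc akli mvwt zugj blgn aalfs kcqh avk npuq hqpiq pqxs
Hunk 4: at line 2 remove [mvwt,zugj] add [tnpke,mcbmf] -> 11 lines: swmc akli tnpke mcbmf blgn aalfs kcqh avk npuq hqpiq pqxs
Hunk 5: at line 3 remove [blgn,aalfs] add [inhp,gglgr] -> 11 lines: swmc akli tnpke mcbmf inhp gglgr kcqh avk npuq hqpiq pqxs
Final line count: 11

Answer: 11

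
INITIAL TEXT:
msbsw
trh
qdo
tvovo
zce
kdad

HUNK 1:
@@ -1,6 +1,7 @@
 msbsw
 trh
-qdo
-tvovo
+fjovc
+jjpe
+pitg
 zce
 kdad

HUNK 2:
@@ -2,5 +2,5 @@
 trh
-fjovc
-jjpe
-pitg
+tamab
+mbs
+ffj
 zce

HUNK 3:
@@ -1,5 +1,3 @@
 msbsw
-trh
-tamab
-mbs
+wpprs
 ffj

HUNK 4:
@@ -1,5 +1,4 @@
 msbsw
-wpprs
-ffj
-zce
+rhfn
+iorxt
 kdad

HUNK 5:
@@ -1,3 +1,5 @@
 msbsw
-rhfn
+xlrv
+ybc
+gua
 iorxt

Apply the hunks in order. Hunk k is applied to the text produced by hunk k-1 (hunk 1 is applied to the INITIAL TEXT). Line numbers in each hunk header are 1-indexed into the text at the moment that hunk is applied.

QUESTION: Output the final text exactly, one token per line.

Answer: msbsw
xlrv
ybc
gua
iorxt
kdad

Derivation:
Hunk 1: at line 1 remove [qdo,tvovo] add [fjovc,jjpe,pitg] -> 7 lines: msbsw trh fjovc jjpe pitg zce kdad
Hunk 2: at line 2 remove [fjovc,jjpe,pitg] add [tamab,mbs,ffj] -> 7 lines: msbsw trh tamab mbs ffj zce kdad
Hunk 3: at line 1 remove [trh,tamab,mbs] add [wpprs] -> 5 lines: msbsw wpprs ffj zce kdad
Hunk 4: at line 1 remove [wpprs,ffj,zce] add [rhfn,iorxt] -> 4 lines: msbsw rhfn iorxt kdad
Hunk 5: at line 1 remove [rhfn] add [xlrv,ybc,gua] -> 6 lines: msbsw xlrv ybc gua iorxt kdad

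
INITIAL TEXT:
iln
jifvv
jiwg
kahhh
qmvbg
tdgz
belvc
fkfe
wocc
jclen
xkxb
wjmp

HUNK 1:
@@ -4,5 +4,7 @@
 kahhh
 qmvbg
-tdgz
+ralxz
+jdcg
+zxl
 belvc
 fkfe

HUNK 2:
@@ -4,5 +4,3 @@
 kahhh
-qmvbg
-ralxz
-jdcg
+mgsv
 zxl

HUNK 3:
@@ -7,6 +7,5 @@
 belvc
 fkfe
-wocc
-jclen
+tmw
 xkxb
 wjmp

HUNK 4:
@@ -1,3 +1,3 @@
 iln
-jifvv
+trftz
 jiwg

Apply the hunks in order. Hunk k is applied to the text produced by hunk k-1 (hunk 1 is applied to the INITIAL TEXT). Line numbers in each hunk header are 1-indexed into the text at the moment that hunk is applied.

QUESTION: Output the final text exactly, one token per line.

Answer: iln
trftz
jiwg
kahhh
mgsv
zxl
belvc
fkfe
tmw
xkxb
wjmp

Derivation:
Hunk 1: at line 4 remove [tdgz] add [ralxz,jdcg,zxl] -> 14 lines: iln jifvv jiwg kahhh qmvbg ralxz jdcg zxl belvc fkfe wocc jclen xkxb wjmp
Hunk 2: at line 4 remove [qmvbg,ralxz,jdcg] add [mgsv] -> 12 lines: iln jifvv jiwg kahhh mgsv zxl belvc fkfe wocc jclen xkxb wjmp
Hunk 3: at line 7 remove [wocc,jclen] add [tmw] -> 11 lines: iln jifvv jiwg kahhh mgsv zxl belvc fkfe tmw xkxb wjmp
Hunk 4: at line 1 remove [jifvv] add [trftz] -> 11 lines: iln trftz jiwg kahhh mgsv zxl belvc fkfe tmw xkxb wjmp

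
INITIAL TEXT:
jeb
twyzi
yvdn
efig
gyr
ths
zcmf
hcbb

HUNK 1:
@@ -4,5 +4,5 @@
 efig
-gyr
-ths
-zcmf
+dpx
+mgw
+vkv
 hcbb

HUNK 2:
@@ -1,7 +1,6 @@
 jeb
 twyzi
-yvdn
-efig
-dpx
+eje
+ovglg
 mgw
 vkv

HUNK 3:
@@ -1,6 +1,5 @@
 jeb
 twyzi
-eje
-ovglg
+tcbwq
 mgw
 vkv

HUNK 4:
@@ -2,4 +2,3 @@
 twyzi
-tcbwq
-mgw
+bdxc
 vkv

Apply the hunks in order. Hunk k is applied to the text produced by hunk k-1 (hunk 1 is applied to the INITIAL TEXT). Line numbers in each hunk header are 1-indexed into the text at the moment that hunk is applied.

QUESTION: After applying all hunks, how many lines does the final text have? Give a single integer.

Hunk 1: at line 4 remove [gyr,ths,zcmf] add [dpx,mgw,vkv] -> 8 lines: jeb twyzi yvdn efig dpx mgw vkv hcbb
Hunk 2: at line 1 remove [yvdn,efig,dpx] add [eje,ovglg] -> 7 lines: jeb twyzi eje ovglg mgw vkv hcbb
Hunk 3: at line 1 remove [eje,ovglg] add [tcbwq] -> 6 lines: jeb twyzi tcbwq mgw vkv hcbb
Hunk 4: at line 2 remove [tcbwq,mgw] add [bdxc] -> 5 lines: jeb twyzi bdxc vkv hcbb
Final line count: 5

Answer: 5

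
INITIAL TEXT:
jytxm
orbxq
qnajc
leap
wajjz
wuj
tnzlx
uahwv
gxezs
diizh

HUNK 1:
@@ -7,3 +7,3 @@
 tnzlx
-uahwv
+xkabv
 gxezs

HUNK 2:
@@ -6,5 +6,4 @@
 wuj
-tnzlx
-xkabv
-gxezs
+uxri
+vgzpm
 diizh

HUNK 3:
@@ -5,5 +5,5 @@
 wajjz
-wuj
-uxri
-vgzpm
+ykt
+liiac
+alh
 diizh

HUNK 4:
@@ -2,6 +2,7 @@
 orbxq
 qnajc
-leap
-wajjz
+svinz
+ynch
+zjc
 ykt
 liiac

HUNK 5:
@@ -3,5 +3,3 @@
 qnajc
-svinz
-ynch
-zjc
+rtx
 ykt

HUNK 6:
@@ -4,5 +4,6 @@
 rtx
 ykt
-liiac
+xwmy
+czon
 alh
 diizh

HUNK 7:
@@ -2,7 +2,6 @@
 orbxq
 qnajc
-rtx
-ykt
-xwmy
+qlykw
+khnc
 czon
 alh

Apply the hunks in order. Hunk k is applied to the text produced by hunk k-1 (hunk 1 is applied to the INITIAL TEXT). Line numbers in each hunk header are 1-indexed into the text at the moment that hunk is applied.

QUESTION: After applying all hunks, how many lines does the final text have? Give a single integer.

Hunk 1: at line 7 remove [uahwv] add [xkabv] -> 10 lines: jytxm orbxq qnajc leap wajjz wuj tnzlx xkabv gxezs diizh
Hunk 2: at line 6 remove [tnzlx,xkabv,gxezs] add [uxri,vgzpm] -> 9 lines: jytxm orbxq qnajc leap wajjz wuj uxri vgzpm diizh
Hunk 3: at line 5 remove [wuj,uxri,vgzpm] add [ykt,liiac,alh] -> 9 lines: jytxm orbxq qnajc leap wajjz ykt liiac alh diizh
Hunk 4: at line 2 remove [leap,wajjz] add [svinz,ynch,zjc] -> 10 lines: jytxm orbxq qnajc svinz ynch zjc ykt liiac alh diizh
Hunk 5: at line 3 remove [svinz,ynch,zjc] add [rtx] -> 8 lines: jytxm orbxq qnajc rtx ykt liiac alh diizh
Hunk 6: at line 4 remove [liiac] add [xwmy,czon] -> 9 lines: jytxm orbxq qnajc rtx ykt xwmy czon alh diizh
Hunk 7: at line 2 remove [rtx,ykt,xwmy] add [qlykw,khnc] -> 8 lines: jytxm orbxq qnajc qlykw khnc czon alh diizh
Final line count: 8

Answer: 8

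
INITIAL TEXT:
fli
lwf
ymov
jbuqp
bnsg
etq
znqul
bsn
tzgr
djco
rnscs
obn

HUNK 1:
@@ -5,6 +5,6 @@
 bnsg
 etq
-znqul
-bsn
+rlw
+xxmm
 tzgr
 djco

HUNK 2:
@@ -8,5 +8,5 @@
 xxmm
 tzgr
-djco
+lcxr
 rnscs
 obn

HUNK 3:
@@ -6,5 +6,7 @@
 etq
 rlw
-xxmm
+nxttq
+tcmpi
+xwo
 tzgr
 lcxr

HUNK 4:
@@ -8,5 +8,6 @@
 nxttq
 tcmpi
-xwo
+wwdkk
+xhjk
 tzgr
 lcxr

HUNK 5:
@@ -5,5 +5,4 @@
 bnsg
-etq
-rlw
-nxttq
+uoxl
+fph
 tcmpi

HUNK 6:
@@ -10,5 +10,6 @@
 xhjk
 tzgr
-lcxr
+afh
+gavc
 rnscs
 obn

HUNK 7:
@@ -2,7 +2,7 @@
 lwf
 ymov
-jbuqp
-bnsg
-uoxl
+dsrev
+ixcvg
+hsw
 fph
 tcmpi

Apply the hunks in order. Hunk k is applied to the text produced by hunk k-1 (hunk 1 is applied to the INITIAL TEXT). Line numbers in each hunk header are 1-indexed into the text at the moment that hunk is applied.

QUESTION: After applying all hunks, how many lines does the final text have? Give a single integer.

Answer: 15

Derivation:
Hunk 1: at line 5 remove [znqul,bsn] add [rlw,xxmm] -> 12 lines: fli lwf ymov jbuqp bnsg etq rlw xxmm tzgr djco rnscs obn
Hunk 2: at line 8 remove [djco] add [lcxr] -> 12 lines: fli lwf ymov jbuqp bnsg etq rlw xxmm tzgr lcxr rnscs obn
Hunk 3: at line 6 remove [xxmm] add [nxttq,tcmpi,xwo] -> 14 lines: fli lwf ymov jbuqp bnsg etq rlw nxttq tcmpi xwo tzgr lcxr rnscs obn
Hunk 4: at line 8 remove [xwo] add [wwdkk,xhjk] -> 15 lines: fli lwf ymov jbuqp bnsg etq rlw nxttq tcmpi wwdkk xhjk tzgr lcxr rnscs obn
Hunk 5: at line 5 remove [etq,rlw,nxttq] add [uoxl,fph] -> 14 lines: fli lwf ymov jbuqp bnsg uoxl fph tcmpi wwdkk xhjk tzgr lcxr rnscs obn
Hunk 6: at line 10 remove [lcxr] add [afh,gavc] -> 15 lines: fli lwf ymov jbuqp bnsg uoxl fph tcmpi wwdkk xhjk tzgr afh gavc rnscs obn
Hunk 7: at line 2 remove [jbuqp,bnsg,uoxl] add [dsrev,ixcvg,hsw] -> 15 lines: fli lwf ymov dsrev ixcvg hsw fph tcmpi wwdkk xhjk tzgr afh gavc rnscs obn
Final line count: 15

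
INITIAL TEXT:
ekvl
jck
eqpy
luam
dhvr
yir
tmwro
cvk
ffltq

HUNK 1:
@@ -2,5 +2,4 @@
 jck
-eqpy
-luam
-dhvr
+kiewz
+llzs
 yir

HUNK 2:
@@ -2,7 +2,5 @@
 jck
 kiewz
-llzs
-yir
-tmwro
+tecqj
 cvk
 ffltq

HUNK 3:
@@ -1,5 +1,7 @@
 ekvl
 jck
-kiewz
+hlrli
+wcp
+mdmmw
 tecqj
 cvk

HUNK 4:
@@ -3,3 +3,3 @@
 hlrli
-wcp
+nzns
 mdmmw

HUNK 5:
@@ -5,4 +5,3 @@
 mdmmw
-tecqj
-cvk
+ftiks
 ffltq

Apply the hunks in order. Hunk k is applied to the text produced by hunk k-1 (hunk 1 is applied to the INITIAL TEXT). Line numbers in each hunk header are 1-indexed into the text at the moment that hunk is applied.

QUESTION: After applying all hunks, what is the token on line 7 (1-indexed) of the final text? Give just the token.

Hunk 1: at line 2 remove [eqpy,luam,dhvr] add [kiewz,llzs] -> 8 lines: ekvl jck kiewz llzs yir tmwro cvk ffltq
Hunk 2: at line 2 remove [llzs,yir,tmwro] add [tecqj] -> 6 lines: ekvl jck kiewz tecqj cvk ffltq
Hunk 3: at line 1 remove [kiewz] add [hlrli,wcp,mdmmw] -> 8 lines: ekvl jck hlrli wcp mdmmw tecqj cvk ffltq
Hunk 4: at line 3 remove [wcp] add [nzns] -> 8 lines: ekvl jck hlrli nzns mdmmw tecqj cvk ffltq
Hunk 5: at line 5 remove [tecqj,cvk] add [ftiks] -> 7 lines: ekvl jck hlrli nzns mdmmw ftiks ffltq
Final line 7: ffltq

Answer: ffltq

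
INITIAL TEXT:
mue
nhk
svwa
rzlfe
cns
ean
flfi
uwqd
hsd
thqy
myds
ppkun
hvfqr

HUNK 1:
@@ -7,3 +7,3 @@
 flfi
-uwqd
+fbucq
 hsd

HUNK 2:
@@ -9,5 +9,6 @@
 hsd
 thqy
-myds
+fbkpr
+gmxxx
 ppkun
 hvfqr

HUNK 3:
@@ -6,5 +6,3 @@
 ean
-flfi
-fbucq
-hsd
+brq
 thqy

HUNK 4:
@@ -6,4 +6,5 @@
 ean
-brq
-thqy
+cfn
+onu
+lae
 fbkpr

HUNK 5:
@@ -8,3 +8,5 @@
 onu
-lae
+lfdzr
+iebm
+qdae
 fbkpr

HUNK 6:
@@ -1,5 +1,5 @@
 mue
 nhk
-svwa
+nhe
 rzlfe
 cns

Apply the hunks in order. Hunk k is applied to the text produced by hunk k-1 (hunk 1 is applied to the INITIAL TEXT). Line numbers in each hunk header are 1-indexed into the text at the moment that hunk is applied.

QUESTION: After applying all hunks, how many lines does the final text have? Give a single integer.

Hunk 1: at line 7 remove [uwqd] add [fbucq] -> 13 lines: mue nhk svwa rzlfe cns ean flfi fbucq hsd thqy myds ppkun hvfqr
Hunk 2: at line 9 remove [myds] add [fbkpr,gmxxx] -> 14 lines: mue nhk svwa rzlfe cns ean flfi fbucq hsd thqy fbkpr gmxxx ppkun hvfqr
Hunk 3: at line 6 remove [flfi,fbucq,hsd] add [brq] -> 12 lines: mue nhk svwa rzlfe cns ean brq thqy fbkpr gmxxx ppkun hvfqr
Hunk 4: at line 6 remove [brq,thqy] add [cfn,onu,lae] -> 13 lines: mue nhk svwa rzlfe cns ean cfn onu lae fbkpr gmxxx ppkun hvfqr
Hunk 5: at line 8 remove [lae] add [lfdzr,iebm,qdae] -> 15 lines: mue nhk svwa rzlfe cns ean cfn onu lfdzr iebm qdae fbkpr gmxxx ppkun hvfqr
Hunk 6: at line 1 remove [svwa] add [nhe] -> 15 lines: mue nhk nhe rzlfe cns ean cfn onu lfdzr iebm qdae fbkpr gmxxx ppkun hvfqr
Final line count: 15

Answer: 15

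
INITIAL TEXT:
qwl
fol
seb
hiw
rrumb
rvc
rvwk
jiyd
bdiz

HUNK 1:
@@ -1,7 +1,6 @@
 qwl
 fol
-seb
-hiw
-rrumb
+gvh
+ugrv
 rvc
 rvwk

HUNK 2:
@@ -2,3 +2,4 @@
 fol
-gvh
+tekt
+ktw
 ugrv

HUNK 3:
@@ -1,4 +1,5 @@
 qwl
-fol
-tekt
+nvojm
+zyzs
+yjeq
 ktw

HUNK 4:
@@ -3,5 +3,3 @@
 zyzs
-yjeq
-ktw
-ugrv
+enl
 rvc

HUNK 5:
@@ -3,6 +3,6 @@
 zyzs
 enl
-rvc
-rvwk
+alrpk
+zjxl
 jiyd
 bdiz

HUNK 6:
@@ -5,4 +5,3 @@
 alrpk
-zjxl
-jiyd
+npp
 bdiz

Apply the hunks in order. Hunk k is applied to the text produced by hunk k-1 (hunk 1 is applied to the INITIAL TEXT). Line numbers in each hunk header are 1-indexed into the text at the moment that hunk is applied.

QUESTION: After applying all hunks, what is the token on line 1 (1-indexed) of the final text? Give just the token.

Answer: qwl

Derivation:
Hunk 1: at line 1 remove [seb,hiw,rrumb] add [gvh,ugrv] -> 8 lines: qwl fol gvh ugrv rvc rvwk jiyd bdiz
Hunk 2: at line 2 remove [gvh] add [tekt,ktw] -> 9 lines: qwl fol tekt ktw ugrv rvc rvwk jiyd bdiz
Hunk 3: at line 1 remove [fol,tekt] add [nvojm,zyzs,yjeq] -> 10 lines: qwl nvojm zyzs yjeq ktw ugrv rvc rvwk jiyd bdiz
Hunk 4: at line 3 remove [yjeq,ktw,ugrv] add [enl] -> 8 lines: qwl nvojm zyzs enl rvc rvwk jiyd bdiz
Hunk 5: at line 3 remove [rvc,rvwk] add [alrpk,zjxl] -> 8 lines: qwl nvojm zyzs enl alrpk zjxl jiyd bdiz
Hunk 6: at line 5 remove [zjxl,jiyd] add [npp] -> 7 lines: qwl nvojm zyzs enl alrpk npp bdiz
Final line 1: qwl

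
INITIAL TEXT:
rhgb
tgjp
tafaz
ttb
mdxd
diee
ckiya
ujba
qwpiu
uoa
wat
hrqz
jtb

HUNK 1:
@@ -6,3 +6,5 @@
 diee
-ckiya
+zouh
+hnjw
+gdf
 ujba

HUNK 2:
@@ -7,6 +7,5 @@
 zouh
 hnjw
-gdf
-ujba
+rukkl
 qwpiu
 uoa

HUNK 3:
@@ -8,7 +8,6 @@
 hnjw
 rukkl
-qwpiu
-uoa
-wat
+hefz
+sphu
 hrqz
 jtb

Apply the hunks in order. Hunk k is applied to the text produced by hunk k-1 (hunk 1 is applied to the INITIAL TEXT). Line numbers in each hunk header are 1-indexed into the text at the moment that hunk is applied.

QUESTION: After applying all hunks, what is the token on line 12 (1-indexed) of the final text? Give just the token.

Answer: hrqz

Derivation:
Hunk 1: at line 6 remove [ckiya] add [zouh,hnjw,gdf] -> 15 lines: rhgb tgjp tafaz ttb mdxd diee zouh hnjw gdf ujba qwpiu uoa wat hrqz jtb
Hunk 2: at line 7 remove [gdf,ujba] add [rukkl] -> 14 lines: rhgb tgjp tafaz ttb mdxd diee zouh hnjw rukkl qwpiu uoa wat hrqz jtb
Hunk 3: at line 8 remove [qwpiu,uoa,wat] add [hefz,sphu] -> 13 lines: rhgb tgjp tafaz ttb mdxd diee zouh hnjw rukkl hefz sphu hrqz jtb
Final line 12: hrqz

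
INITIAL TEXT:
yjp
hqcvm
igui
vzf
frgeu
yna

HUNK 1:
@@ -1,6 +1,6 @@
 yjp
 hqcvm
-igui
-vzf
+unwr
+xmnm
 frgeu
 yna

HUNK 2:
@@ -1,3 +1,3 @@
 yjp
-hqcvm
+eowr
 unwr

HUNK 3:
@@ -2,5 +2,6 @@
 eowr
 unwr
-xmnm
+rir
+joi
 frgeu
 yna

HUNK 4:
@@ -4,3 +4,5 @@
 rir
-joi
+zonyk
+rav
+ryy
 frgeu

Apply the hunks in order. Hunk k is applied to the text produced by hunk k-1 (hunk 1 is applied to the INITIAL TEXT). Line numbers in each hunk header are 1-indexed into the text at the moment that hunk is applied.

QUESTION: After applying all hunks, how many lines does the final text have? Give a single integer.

Answer: 9

Derivation:
Hunk 1: at line 1 remove [igui,vzf] add [unwr,xmnm] -> 6 lines: yjp hqcvm unwr xmnm frgeu yna
Hunk 2: at line 1 remove [hqcvm] add [eowr] -> 6 lines: yjp eowr unwr xmnm frgeu yna
Hunk 3: at line 2 remove [xmnm] add [rir,joi] -> 7 lines: yjp eowr unwr rir joi frgeu yna
Hunk 4: at line 4 remove [joi] add [zonyk,rav,ryy] -> 9 lines: yjp eowr unwr rir zonyk rav ryy frgeu yna
Final line count: 9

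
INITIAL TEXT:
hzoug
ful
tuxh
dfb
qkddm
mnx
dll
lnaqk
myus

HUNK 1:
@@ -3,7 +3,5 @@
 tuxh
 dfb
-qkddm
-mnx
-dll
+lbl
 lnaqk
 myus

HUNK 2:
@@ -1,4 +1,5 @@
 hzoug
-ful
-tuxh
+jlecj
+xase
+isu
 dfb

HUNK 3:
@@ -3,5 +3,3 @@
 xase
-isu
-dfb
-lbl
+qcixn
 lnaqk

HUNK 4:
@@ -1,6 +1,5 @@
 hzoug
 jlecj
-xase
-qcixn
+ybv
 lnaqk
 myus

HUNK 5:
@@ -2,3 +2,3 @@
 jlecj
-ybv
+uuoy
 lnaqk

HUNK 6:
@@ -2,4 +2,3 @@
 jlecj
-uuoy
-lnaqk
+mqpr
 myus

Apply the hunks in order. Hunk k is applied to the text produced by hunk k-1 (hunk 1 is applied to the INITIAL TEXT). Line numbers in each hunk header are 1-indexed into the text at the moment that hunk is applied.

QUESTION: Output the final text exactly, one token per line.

Answer: hzoug
jlecj
mqpr
myus

Derivation:
Hunk 1: at line 3 remove [qkddm,mnx,dll] add [lbl] -> 7 lines: hzoug ful tuxh dfb lbl lnaqk myus
Hunk 2: at line 1 remove [ful,tuxh] add [jlecj,xase,isu] -> 8 lines: hzoug jlecj xase isu dfb lbl lnaqk myus
Hunk 3: at line 3 remove [isu,dfb,lbl] add [qcixn] -> 6 lines: hzoug jlecj xase qcixn lnaqk myus
Hunk 4: at line 1 remove [xase,qcixn] add [ybv] -> 5 lines: hzoug jlecj ybv lnaqk myus
Hunk 5: at line 2 remove [ybv] add [uuoy] -> 5 lines: hzoug jlecj uuoy lnaqk myus
Hunk 6: at line 2 remove [uuoy,lnaqk] add [mqpr] -> 4 lines: hzoug jlecj mqpr myus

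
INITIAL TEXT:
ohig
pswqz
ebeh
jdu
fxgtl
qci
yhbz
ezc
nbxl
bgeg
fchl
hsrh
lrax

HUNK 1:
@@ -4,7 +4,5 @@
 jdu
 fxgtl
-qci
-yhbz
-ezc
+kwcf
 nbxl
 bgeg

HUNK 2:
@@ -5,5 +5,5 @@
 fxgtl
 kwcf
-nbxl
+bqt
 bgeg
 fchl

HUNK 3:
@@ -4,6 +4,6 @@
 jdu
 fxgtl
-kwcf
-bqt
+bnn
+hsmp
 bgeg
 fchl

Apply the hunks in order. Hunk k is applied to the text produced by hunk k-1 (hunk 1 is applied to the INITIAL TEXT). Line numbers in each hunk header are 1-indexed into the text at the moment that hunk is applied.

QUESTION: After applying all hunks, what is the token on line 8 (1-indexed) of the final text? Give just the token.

Answer: bgeg

Derivation:
Hunk 1: at line 4 remove [qci,yhbz,ezc] add [kwcf] -> 11 lines: ohig pswqz ebeh jdu fxgtl kwcf nbxl bgeg fchl hsrh lrax
Hunk 2: at line 5 remove [nbxl] add [bqt] -> 11 lines: ohig pswqz ebeh jdu fxgtl kwcf bqt bgeg fchl hsrh lrax
Hunk 3: at line 4 remove [kwcf,bqt] add [bnn,hsmp] -> 11 lines: ohig pswqz ebeh jdu fxgtl bnn hsmp bgeg fchl hsrh lrax
Final line 8: bgeg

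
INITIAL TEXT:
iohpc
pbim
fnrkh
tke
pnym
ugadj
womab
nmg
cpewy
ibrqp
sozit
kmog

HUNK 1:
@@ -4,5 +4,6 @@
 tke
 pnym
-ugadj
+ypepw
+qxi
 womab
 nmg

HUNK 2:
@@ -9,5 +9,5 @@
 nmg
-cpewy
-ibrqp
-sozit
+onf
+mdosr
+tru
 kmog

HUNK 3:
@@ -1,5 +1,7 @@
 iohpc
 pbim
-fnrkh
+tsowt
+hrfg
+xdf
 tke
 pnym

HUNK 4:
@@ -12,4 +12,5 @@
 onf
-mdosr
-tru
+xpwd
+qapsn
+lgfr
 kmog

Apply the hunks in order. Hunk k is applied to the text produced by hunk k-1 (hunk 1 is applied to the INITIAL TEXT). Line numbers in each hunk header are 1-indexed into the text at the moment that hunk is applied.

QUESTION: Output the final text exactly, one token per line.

Hunk 1: at line 4 remove [ugadj] add [ypepw,qxi] -> 13 lines: iohpc pbim fnrkh tke pnym ypepw qxi womab nmg cpewy ibrqp sozit kmog
Hunk 2: at line 9 remove [cpewy,ibrqp,sozit] add [onf,mdosr,tru] -> 13 lines: iohpc pbim fnrkh tke pnym ypepw qxi womab nmg onf mdosr tru kmog
Hunk 3: at line 1 remove [fnrkh] add [tsowt,hrfg,xdf] -> 15 lines: iohpc pbim tsowt hrfg xdf tke pnym ypepw qxi womab nmg onf mdosr tru kmog
Hunk 4: at line 12 remove [mdosr,tru] add [xpwd,qapsn,lgfr] -> 16 lines: iohpc pbim tsowt hrfg xdf tke pnym ypepw qxi womab nmg onf xpwd qapsn lgfr kmog

Answer: iohpc
pbim
tsowt
hrfg
xdf
tke
pnym
ypepw
qxi
womab
nmg
onf
xpwd
qapsn
lgfr
kmog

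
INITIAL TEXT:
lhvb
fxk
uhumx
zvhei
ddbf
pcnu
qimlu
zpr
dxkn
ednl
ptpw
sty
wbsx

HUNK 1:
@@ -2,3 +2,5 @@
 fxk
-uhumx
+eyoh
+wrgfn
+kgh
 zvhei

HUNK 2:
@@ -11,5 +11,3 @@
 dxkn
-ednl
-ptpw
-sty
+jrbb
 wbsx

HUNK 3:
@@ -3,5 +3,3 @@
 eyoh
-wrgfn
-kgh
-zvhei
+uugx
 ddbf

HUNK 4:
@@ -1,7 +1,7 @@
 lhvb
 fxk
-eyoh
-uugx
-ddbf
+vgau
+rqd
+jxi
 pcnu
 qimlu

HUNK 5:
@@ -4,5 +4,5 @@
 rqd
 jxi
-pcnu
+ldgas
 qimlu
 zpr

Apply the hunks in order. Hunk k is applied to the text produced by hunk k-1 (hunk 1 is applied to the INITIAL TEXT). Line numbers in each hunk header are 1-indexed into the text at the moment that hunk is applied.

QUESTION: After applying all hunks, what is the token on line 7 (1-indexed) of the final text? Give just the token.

Hunk 1: at line 2 remove [uhumx] add [eyoh,wrgfn,kgh] -> 15 lines: lhvb fxk eyoh wrgfn kgh zvhei ddbf pcnu qimlu zpr dxkn ednl ptpw sty wbsx
Hunk 2: at line 11 remove [ednl,ptpw,sty] add [jrbb] -> 13 lines: lhvb fxk eyoh wrgfn kgh zvhei ddbf pcnu qimlu zpr dxkn jrbb wbsx
Hunk 3: at line 3 remove [wrgfn,kgh,zvhei] add [uugx] -> 11 lines: lhvb fxk eyoh uugx ddbf pcnu qimlu zpr dxkn jrbb wbsx
Hunk 4: at line 1 remove [eyoh,uugx,ddbf] add [vgau,rqd,jxi] -> 11 lines: lhvb fxk vgau rqd jxi pcnu qimlu zpr dxkn jrbb wbsx
Hunk 5: at line 4 remove [pcnu] add [ldgas] -> 11 lines: lhvb fxk vgau rqd jxi ldgas qimlu zpr dxkn jrbb wbsx
Final line 7: qimlu

Answer: qimlu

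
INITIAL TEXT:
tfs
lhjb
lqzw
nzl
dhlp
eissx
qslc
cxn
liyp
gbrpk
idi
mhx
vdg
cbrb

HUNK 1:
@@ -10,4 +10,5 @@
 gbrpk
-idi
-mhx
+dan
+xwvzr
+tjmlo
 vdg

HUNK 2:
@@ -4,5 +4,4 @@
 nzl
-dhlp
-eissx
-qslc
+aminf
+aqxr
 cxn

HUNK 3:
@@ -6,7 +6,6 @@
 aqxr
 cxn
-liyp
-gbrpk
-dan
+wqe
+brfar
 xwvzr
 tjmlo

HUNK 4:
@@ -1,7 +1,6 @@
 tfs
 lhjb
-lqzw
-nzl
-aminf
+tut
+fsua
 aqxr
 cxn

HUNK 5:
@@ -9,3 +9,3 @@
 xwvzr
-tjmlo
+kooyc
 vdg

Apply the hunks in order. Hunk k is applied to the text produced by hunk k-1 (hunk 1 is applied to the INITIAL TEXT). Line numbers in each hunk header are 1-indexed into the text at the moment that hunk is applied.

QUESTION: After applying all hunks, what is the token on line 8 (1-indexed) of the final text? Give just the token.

Hunk 1: at line 10 remove [idi,mhx] add [dan,xwvzr,tjmlo] -> 15 lines: tfs lhjb lqzw nzl dhlp eissx qslc cxn liyp gbrpk dan xwvzr tjmlo vdg cbrb
Hunk 2: at line 4 remove [dhlp,eissx,qslc] add [aminf,aqxr] -> 14 lines: tfs lhjb lqzw nzl aminf aqxr cxn liyp gbrpk dan xwvzr tjmlo vdg cbrb
Hunk 3: at line 6 remove [liyp,gbrpk,dan] add [wqe,brfar] -> 13 lines: tfs lhjb lqzw nzl aminf aqxr cxn wqe brfar xwvzr tjmlo vdg cbrb
Hunk 4: at line 1 remove [lqzw,nzl,aminf] add [tut,fsua] -> 12 lines: tfs lhjb tut fsua aqxr cxn wqe brfar xwvzr tjmlo vdg cbrb
Hunk 5: at line 9 remove [tjmlo] add [kooyc] -> 12 lines: tfs lhjb tut fsua aqxr cxn wqe brfar xwvzr kooyc vdg cbrb
Final line 8: brfar

Answer: brfar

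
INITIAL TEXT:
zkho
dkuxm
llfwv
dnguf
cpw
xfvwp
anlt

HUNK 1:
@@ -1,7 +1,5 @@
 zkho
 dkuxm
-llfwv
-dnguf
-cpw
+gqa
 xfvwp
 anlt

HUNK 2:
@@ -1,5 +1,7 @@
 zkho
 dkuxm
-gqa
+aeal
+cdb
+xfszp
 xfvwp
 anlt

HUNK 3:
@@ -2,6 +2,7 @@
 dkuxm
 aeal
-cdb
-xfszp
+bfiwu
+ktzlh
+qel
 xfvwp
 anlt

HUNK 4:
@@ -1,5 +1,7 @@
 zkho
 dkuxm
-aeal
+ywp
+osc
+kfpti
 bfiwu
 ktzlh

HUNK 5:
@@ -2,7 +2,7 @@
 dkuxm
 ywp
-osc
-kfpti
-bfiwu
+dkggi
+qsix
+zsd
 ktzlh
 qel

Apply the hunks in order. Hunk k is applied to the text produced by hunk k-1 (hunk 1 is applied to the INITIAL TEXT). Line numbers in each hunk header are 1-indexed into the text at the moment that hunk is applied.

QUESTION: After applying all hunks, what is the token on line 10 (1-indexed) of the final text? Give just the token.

Hunk 1: at line 1 remove [llfwv,dnguf,cpw] add [gqa] -> 5 lines: zkho dkuxm gqa xfvwp anlt
Hunk 2: at line 1 remove [gqa] add [aeal,cdb,xfszp] -> 7 lines: zkho dkuxm aeal cdb xfszp xfvwp anlt
Hunk 3: at line 2 remove [cdb,xfszp] add [bfiwu,ktzlh,qel] -> 8 lines: zkho dkuxm aeal bfiwu ktzlh qel xfvwp anlt
Hunk 4: at line 1 remove [aeal] add [ywp,osc,kfpti] -> 10 lines: zkho dkuxm ywp osc kfpti bfiwu ktzlh qel xfvwp anlt
Hunk 5: at line 2 remove [osc,kfpti,bfiwu] add [dkggi,qsix,zsd] -> 10 lines: zkho dkuxm ywp dkggi qsix zsd ktzlh qel xfvwp anlt
Final line 10: anlt

Answer: anlt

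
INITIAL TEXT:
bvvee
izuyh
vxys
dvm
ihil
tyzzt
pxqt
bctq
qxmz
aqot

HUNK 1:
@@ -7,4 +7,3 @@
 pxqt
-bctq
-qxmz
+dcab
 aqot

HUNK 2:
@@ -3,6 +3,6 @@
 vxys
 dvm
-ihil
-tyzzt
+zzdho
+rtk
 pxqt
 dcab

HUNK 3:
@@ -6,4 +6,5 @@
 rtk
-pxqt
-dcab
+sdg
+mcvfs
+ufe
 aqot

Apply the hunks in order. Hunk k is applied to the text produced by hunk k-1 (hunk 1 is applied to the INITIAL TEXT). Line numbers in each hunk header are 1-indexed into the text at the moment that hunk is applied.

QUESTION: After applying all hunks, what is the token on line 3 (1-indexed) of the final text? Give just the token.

Hunk 1: at line 7 remove [bctq,qxmz] add [dcab] -> 9 lines: bvvee izuyh vxys dvm ihil tyzzt pxqt dcab aqot
Hunk 2: at line 3 remove [ihil,tyzzt] add [zzdho,rtk] -> 9 lines: bvvee izuyh vxys dvm zzdho rtk pxqt dcab aqot
Hunk 3: at line 6 remove [pxqt,dcab] add [sdg,mcvfs,ufe] -> 10 lines: bvvee izuyh vxys dvm zzdho rtk sdg mcvfs ufe aqot
Final line 3: vxys

Answer: vxys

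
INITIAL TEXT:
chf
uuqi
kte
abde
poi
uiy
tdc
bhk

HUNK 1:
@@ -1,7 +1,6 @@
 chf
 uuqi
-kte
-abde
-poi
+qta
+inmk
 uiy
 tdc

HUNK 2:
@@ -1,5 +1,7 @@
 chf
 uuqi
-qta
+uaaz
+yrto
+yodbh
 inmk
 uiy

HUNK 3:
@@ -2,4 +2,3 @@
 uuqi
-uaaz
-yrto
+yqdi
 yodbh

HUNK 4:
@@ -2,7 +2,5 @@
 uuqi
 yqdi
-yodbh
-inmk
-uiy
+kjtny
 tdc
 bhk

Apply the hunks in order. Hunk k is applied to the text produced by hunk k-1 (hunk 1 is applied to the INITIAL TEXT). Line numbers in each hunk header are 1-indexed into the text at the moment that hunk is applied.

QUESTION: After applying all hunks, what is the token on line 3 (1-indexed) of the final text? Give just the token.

Answer: yqdi

Derivation:
Hunk 1: at line 1 remove [kte,abde,poi] add [qta,inmk] -> 7 lines: chf uuqi qta inmk uiy tdc bhk
Hunk 2: at line 1 remove [qta] add [uaaz,yrto,yodbh] -> 9 lines: chf uuqi uaaz yrto yodbh inmk uiy tdc bhk
Hunk 3: at line 2 remove [uaaz,yrto] add [yqdi] -> 8 lines: chf uuqi yqdi yodbh inmk uiy tdc bhk
Hunk 4: at line 2 remove [yodbh,inmk,uiy] add [kjtny] -> 6 lines: chf uuqi yqdi kjtny tdc bhk
Final line 3: yqdi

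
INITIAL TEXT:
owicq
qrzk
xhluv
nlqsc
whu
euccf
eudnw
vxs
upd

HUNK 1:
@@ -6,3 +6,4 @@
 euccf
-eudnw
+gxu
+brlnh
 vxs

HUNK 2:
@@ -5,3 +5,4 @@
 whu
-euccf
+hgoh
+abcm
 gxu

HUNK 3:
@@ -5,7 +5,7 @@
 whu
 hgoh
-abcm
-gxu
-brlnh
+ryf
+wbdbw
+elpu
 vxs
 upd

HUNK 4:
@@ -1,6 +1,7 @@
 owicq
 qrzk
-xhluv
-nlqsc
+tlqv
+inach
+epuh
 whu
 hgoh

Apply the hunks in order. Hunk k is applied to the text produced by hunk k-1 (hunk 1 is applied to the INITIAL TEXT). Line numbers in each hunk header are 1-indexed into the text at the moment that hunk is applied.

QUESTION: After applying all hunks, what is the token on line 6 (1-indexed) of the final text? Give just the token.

Hunk 1: at line 6 remove [eudnw] add [gxu,brlnh] -> 10 lines: owicq qrzk xhluv nlqsc whu euccf gxu brlnh vxs upd
Hunk 2: at line 5 remove [euccf] add [hgoh,abcm] -> 11 lines: owicq qrzk xhluv nlqsc whu hgoh abcm gxu brlnh vxs upd
Hunk 3: at line 5 remove [abcm,gxu,brlnh] add [ryf,wbdbw,elpu] -> 11 lines: owicq qrzk xhluv nlqsc whu hgoh ryf wbdbw elpu vxs upd
Hunk 4: at line 1 remove [xhluv,nlqsc] add [tlqv,inach,epuh] -> 12 lines: owicq qrzk tlqv inach epuh whu hgoh ryf wbdbw elpu vxs upd
Final line 6: whu

Answer: whu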